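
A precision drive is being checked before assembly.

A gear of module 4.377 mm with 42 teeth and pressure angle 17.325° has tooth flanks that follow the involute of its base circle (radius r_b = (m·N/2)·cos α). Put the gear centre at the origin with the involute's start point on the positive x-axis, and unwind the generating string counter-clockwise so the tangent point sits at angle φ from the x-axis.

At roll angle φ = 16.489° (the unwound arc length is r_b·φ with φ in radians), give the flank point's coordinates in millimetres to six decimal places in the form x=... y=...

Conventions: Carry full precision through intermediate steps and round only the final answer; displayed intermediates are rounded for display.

x=91.305586 y=0.691391

single-mesh involute tooth geometry (42T wheel at module 4.377)
pitch radius r_p = m·N/2 = 4.377·42/2 = 91.917000
base radius r_b = r_p·cos α = 91.917000·cos 17.325° = 87.746813
roll angle φ = 16.489° = 0.28778734 rad
x = r_b·(cos φ + φ·sin φ) = 91.305586
y = r_b·(sin φ − φ·cos φ) = 0.691391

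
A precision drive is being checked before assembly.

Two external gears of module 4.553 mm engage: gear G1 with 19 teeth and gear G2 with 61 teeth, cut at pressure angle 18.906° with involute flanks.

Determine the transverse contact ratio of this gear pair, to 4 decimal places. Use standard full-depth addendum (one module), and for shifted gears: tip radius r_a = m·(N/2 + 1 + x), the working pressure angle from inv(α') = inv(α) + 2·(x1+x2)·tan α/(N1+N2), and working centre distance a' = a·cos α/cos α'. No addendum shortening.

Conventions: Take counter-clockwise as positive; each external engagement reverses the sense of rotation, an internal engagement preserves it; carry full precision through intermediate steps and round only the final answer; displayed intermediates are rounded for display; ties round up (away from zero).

topology: single-mesh involute geometry — m = 4.553, 19T/61T pair
base radii: r_b1 = 40.920036, r_b2 = 131.374851
tip radii: r_a1 = 47.806500, r_a2 = 143.419500
no profile shift: α' = α, a' = a
action lengths: √(r_a1²−r_b1²) = 24.718659, √(r_a2²−r_b2²) = 57.530874
base pitch p_b = π·m·cos α = 13.532009
CR = (24.718659 + 57.530874 − 182.120000·sin 18.90600°)/13.532009 = 1.717384
contact ratio ≈ 1.7174

1.7174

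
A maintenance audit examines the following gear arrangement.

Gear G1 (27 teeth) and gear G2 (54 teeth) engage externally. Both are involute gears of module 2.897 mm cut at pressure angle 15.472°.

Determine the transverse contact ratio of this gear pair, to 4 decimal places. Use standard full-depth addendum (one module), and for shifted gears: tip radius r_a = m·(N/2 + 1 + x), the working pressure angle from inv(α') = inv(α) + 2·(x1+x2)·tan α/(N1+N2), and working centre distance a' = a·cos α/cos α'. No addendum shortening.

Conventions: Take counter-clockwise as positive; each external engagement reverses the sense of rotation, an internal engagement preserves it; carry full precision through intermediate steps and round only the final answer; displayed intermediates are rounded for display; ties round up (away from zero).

recognized (one external pair, fixed centres): single-mesh tooth geometry, m = 2.897, N1 = 27, N2 = 54
base radii: r_b1 = 37.692208, r_b2 = 75.384417
tip radii: r_a1 = 42.006500, r_a2 = 81.116000
no profile shift: α' = α, a' = a
action lengths: √(r_a1²−r_b1²) = 18.543017, √(r_a2²−r_b2²) = 29.949878
base pitch p_b = π·m·cos α = 8.771375
CR = (18.543017 + 29.949878 − 117.328500·sin 15.47200°)/8.771375 = 1.960180
contact ratio ≈ 1.9602

1.9602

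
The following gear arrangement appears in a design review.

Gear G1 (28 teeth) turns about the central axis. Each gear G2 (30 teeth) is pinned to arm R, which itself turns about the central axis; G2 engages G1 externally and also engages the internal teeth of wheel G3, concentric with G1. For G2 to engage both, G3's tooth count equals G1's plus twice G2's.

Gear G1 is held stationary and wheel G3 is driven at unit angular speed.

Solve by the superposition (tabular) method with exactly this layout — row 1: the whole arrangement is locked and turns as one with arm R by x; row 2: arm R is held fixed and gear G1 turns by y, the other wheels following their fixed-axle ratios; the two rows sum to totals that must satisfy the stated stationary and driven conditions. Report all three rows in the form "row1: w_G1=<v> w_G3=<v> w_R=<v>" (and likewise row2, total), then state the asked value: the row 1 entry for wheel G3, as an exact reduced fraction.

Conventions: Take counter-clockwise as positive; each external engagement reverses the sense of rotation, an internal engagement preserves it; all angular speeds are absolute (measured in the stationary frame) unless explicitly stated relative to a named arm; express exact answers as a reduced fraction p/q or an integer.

planetary set (28T centre, 30T on arm, 88T internal) — Willis relation
row 1: whole set turns with the arm by x
superposition row 2 [arm held]: sun y, ring −(28/88)·y, arm 0
boundary: total ω_sun = x + y = 0 and total ω_ring = x − (28/88)·y = 1  ⇒  y = -22/29, x = 22/29
row 2 ring = −(28/88)·(-22/29) = 7/29
totals (row 1 + row 2): sun 22/29 + (-22/29) = 0, ring 22/29 + 7/29 = 1, arm 22/29 + 0 = 22/29
asked cell (row1, ring) = 22/29

row1: w_G1=22/29 w_G3=22/29 w_R=22/29
row2: w_G1=-22/29 w_G3=7/29 w_R=0
total: w_G1=0 w_G3=1 w_R=22/29
asked value: 22/29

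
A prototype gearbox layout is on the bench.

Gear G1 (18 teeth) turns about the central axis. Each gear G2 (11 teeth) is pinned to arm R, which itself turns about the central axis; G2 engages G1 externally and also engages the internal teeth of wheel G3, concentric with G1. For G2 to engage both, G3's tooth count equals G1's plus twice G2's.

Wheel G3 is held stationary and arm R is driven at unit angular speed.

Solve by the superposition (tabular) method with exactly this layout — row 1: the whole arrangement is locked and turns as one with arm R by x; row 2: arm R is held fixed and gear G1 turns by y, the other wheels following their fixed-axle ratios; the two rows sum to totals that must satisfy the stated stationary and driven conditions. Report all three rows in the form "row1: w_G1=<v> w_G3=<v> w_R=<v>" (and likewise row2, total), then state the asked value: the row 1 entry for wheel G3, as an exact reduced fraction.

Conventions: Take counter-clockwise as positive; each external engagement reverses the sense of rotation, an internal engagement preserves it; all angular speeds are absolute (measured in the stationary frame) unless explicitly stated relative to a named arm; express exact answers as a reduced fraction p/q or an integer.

row1: w_G1=1 w_G3=1 w_R=1
row2: w_G1=20/9 w_G3=-1 w_R=0
total: w_G1=29/9 w_G3=0 w_R=1
asked value: 1

planetary set (18T centre, 11T on arm, 40T internal) — Willis relation
row 1 — lock + rotate with arm: ω_sun = ω_ring = ω_arm = x
superposition row 2 [arm held]: sun y, ring −(18/40)·y, arm 0
boundary: total ω_ring = x − (18/40)·y = 0 and total ω_arm = x = 1  ⇒  y = 20/9, x = 1
row 2 ring = −(18/40)·20/9 = -1
totals (row 1 + row 2): sun 1 + 20/9 = 29/9, ring 1 + (-1) = 0, arm 1 + 0 = 1
asked cell (row1, ring) = 1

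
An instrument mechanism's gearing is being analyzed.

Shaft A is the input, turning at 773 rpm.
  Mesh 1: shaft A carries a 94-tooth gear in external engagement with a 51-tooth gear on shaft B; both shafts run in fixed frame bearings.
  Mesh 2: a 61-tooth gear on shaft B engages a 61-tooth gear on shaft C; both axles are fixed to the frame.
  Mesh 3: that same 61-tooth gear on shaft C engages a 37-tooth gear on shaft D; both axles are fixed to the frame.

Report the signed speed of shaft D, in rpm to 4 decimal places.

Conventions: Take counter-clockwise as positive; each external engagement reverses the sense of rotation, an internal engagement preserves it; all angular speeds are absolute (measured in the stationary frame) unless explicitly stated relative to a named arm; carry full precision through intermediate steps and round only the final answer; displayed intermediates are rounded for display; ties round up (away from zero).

recognized (4 fixed axles, 3 meshes): fixed-axis compound train
mesh 1 [94T→51T]: ω = 773.0000×94/51 = 1424.7451 rpm, sense flips to −
mesh 2 [61T→61T]: ω = 1424.7451×61/61 = 1424.7451 rpm, sense flips to +
mesh 3 [61T→37T]: ω = 1424.7451×61/37 = 2348.9041 rpm, sense flips to −
signed output speed = -2348.9041 rpm

-2348.9041 rpm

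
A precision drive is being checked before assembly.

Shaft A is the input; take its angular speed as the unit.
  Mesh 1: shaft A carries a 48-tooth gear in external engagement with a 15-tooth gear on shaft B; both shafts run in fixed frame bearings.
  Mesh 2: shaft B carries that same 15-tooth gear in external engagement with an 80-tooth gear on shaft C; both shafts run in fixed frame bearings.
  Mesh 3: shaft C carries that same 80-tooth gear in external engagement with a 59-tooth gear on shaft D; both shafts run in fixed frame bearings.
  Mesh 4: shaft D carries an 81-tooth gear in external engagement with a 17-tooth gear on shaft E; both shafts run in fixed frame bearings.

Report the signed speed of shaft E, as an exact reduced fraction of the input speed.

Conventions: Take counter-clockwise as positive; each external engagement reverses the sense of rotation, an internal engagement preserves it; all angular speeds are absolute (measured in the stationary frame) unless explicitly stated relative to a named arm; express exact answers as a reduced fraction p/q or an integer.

4-mesh fixed-axis compound train (all bearings frame-fixed)
mesh 1 [48T→15T]: |ω|/ω_in = 1×48/15 = 16/5, sense flips to −
mesh 2 [15T→80T]: |ω|/ω_in = (16/5)×15/80 = 3/5, sense flips to +
mesh 3 [80T→59T]: |ω|/ω_in = (3/5)×80/59 = 48/59, sense flips to −
mesh 4 [81T→17T]: |ω|/ω_in = (48/59)×81/17 = 3888/1003, sense flips to +
signed output speed (× input speed) = 3888/1003

3888/1003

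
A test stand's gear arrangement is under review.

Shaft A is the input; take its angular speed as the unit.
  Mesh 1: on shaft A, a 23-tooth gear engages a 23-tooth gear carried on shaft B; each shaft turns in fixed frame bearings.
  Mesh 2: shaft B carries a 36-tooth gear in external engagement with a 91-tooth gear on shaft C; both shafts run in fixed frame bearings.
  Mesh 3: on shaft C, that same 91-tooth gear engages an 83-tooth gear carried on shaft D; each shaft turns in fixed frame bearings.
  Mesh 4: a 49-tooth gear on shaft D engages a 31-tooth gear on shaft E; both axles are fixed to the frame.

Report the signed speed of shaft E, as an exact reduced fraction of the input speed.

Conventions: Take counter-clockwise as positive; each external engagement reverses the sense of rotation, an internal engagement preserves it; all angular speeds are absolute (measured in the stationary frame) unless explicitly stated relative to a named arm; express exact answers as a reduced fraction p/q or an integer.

1764/2573

4-mesh fixed-axis compound train (all bearings frame-fixed)
mesh 1 [23T→23T]: |ω|/ω_in = 1×23/23 = 1, sense flips to −
mesh 2 [36T→91T]: |ω|/ω_in = 1×36/91 = 36/91, sense flips to +
mesh 3 [91T→83T]: |ω|/ω_in = (36/91)×91/83 = 36/83, sense flips to −
mesh 4 [49T→31T]: |ω|/ω_in = (36/83)×49/31 = 1764/2573, sense flips to +
signed output speed (× input speed) = 1764/2573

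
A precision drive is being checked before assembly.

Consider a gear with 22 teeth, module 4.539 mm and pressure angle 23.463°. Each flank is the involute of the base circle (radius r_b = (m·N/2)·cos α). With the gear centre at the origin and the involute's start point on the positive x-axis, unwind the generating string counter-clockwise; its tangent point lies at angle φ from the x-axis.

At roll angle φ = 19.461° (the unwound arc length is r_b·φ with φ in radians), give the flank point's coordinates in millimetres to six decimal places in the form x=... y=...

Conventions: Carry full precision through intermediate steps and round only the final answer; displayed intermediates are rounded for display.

x=48.366995 y=0.591371

single-mesh involute tooth geometry (22T wheel at module 4.539)
pitch radius r_p = m·N/2 = 4.539·22/2 = 49.929000
base radius r_b = r_p·cos α = 49.929000·cos 23.463° = 45.800740
roll angle φ = 19.461° = 0.33965853 rad
x = r_b·(cos φ + φ·sin φ) = 48.366995
y = r_b·(sin φ − φ·cos φ) = 0.591371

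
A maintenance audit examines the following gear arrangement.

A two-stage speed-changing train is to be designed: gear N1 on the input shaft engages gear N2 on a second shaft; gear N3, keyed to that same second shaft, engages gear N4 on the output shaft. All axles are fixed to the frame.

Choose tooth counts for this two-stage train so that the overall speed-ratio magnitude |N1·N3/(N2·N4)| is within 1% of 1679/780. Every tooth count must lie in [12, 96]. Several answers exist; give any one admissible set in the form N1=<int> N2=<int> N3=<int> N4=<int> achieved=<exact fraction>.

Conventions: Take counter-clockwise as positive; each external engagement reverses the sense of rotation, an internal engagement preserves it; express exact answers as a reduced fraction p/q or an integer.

N1=23 N2=12 N3=73 N4=65 achieved=1679/780

class = fixed-axis compound train [2-stage, 1679/780 wanted]
target = 1679/780 in lowest terms: an exact hit needs N1·N3 = k·1679 and N2·N4 = k·780 for one integer k, every count in [12, 96]; additionally prefer no 1:1 stage (N1 ≠ N2, N3 ≠ N4)
k = 1: N1·N3 = 1679 = 23·73, N2·N4 = 780 = 12·65
achieved = 23·73/(12·65) = 1679/780; |achieved − target| = 0 ≤ 1679/78000 ✓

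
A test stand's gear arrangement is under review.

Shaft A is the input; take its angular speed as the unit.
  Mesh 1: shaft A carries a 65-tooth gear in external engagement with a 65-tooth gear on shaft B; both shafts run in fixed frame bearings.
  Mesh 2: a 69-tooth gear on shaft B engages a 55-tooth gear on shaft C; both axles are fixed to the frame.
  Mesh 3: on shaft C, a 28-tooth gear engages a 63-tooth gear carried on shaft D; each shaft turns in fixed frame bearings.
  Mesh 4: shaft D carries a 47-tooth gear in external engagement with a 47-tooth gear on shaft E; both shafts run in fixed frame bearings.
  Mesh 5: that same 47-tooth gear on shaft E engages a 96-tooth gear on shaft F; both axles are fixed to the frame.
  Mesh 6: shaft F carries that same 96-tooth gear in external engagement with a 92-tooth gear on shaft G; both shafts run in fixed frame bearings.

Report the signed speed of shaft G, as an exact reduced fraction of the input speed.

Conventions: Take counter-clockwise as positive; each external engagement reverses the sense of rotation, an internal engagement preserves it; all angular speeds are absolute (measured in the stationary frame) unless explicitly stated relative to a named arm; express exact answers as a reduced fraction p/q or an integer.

6-mesh fixed-axis compound train (all bearings frame-fixed)
mesh 1 [65T→65T]: |ω|/ω_in = 1×65/65 = 1, sense flips to −
mesh 2 [69T→55T]: |ω|/ω_in = 1×69/55 = 69/55, sense flips to +
mesh 3 [28T→63T]: |ω|/ω_in = (69/55)×28/63 = 92/165, sense flips to −
mesh 4 [47T→47T]: |ω|/ω_in = (92/165)×47/47 = 92/165, sense flips to +
mesh 5 [47T→96T]: |ω|/ω_in = (92/165)×47/96 = 1081/3960, sense flips to −
mesh 6 [96T→92T]: |ω|/ω_in = (1081/3960)×96/92 = 47/165, sense flips to +
signed output speed (× input speed) = 47/165

47/165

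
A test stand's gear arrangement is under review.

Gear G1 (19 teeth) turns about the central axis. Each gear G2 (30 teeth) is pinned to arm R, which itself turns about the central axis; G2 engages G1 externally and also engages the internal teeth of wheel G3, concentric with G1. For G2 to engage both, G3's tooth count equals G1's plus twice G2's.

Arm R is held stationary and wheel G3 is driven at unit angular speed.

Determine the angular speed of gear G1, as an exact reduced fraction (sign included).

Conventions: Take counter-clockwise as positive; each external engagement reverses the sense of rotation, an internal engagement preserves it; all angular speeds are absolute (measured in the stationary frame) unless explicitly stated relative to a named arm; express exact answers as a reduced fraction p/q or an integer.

-79/19

class = planetary set [G3 = 19+2·30 = 79; Willis about the carrier]
ring teeth: 19 + 2·30 = 79
19(ω_sun−ω_arm) = −79(ω_ring−ω_arm),  ω_arm = 0, ω_ring = 1
ω_sun = 0 − (79/19)(1−0) = -79/19
exact speed ratio = -79/19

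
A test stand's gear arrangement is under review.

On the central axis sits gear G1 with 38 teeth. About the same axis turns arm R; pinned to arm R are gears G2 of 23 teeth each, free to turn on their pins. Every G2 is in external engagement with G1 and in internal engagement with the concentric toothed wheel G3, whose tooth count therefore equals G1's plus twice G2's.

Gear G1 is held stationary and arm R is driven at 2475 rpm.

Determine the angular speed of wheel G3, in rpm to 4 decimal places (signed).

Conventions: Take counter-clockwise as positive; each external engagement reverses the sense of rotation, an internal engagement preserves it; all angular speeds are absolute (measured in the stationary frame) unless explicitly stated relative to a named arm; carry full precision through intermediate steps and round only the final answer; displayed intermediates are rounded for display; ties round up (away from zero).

+3594.6429 rpm

planetary set (38T centre, 23T on arm, 84T internal) — Willis relation
normalise by the input: solve with ω_arm = 1, then scale by 2475 rpm
ring teeth: 38 + 2·23 = 84
38(ω_sun−ω_arm) = −84(ω_ring−ω_arm),  ω_sun = 0, ω_arm = 1
ω_ring = 1 − (38/84)(0−1) = 61/42
scale: ω_ring = 61/42 × 2475 rpm = +3594.6429 rpm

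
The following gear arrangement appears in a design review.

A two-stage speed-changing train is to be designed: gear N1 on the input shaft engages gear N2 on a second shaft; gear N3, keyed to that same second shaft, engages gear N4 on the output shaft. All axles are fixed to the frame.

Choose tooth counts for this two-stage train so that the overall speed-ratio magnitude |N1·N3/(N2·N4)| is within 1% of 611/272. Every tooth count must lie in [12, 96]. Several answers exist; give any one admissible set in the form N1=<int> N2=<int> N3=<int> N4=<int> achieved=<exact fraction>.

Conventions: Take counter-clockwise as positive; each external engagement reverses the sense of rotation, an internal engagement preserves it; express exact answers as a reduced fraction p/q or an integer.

topology: fixed-axis compound train — 2 stages, target 611/272
target = 611/272 in lowest terms: an exact hit needs N1·N3 = k·611 and N2·N4 = k·272 for one integer k, every count in [12, 96]; additionally prefer no 1:1 stage (N1 ≠ N2, N3 ≠ N4)
k = 1: N1·N3 = 611 = 13·47, N2·N4 = 272 = 16·17
achieved = 13·47/(16·17) = 611/272; |achieved − target| = 0 ≤ 611/27200 ✓

N1=13 N2=16 N3=47 N4=17 achieved=611/272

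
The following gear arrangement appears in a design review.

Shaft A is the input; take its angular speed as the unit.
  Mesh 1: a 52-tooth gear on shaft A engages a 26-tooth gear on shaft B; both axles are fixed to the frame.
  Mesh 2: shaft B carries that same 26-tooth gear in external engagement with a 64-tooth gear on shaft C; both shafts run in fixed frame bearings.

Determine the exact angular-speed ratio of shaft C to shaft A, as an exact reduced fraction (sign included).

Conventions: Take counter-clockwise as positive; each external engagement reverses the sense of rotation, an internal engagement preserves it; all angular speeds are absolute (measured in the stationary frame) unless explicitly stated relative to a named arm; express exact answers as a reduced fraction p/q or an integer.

13/16

class = fixed-axis compound train [2 meshes; 2 ratios multiply, 2 sense flips]
mesh 1 [52T→26T]: running ratio 2, sense −
mesh 2 [26T→64T]: running ratio 13/16, sense +
ω_out/ω_in = 13/16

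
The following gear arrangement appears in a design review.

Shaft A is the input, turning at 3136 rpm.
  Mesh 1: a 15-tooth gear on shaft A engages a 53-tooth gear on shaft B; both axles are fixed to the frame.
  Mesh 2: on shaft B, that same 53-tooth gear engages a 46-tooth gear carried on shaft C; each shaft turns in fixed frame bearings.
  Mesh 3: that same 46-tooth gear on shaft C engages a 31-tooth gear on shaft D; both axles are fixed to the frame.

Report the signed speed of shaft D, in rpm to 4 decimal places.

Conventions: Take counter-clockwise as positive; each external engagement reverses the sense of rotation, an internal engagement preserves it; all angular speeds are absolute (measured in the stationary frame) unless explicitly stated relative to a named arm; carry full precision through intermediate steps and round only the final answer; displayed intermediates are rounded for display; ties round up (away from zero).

recognized (4 fixed axles, 3 meshes): fixed-axis compound train
mesh 1 [15T→53T]: ω = 3136.0000×15/53 = 887.5472 rpm, sense flips to −
mesh 2 [53T→46T]: ω = 887.5472×53/46 = 1022.6087 rpm, sense flips to +
mesh 3 [46T→31T]: ω = 1022.6087×46/31 = 1517.4194 rpm, sense flips to −
signed output speed = -1517.4194 rpm

-1517.4194 rpm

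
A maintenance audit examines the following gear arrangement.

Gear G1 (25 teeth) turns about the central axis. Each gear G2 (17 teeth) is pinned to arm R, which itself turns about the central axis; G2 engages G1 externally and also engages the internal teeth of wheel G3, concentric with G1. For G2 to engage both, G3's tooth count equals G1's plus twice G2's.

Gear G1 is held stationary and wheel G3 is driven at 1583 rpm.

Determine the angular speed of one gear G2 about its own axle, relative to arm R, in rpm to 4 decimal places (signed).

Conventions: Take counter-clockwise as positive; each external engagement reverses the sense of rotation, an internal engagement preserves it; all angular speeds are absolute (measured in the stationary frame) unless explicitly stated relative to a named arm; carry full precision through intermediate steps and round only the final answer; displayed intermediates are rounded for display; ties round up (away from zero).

+1635.1015 rpm

recognized (axles ride arm R): planetary set, 25/17/59 teeth
normalise by the input: solve with ω_ring = 1, then scale by 1583 rpm
ring teeth: 25 + 2·17 = 59
25(ω_sun−ω_arm) = −59(ω_ring−ω_arm),  ω_sun = 0, ω_ring = 1
25(0−ω_arm) = −59(1−ω_arm)  ⇒  84·ω_arm = 59  ⇒  ω_arm = 59/84
sun–planet mesh: 25·(0−59/84) = −17·(ω_p−ω_arm)  ⇒  ω_p−ω_arm = 1475/1428
scale: ω_p−ω_arm = 1475/1428 × 1583 rpm = +1635.1015 rpm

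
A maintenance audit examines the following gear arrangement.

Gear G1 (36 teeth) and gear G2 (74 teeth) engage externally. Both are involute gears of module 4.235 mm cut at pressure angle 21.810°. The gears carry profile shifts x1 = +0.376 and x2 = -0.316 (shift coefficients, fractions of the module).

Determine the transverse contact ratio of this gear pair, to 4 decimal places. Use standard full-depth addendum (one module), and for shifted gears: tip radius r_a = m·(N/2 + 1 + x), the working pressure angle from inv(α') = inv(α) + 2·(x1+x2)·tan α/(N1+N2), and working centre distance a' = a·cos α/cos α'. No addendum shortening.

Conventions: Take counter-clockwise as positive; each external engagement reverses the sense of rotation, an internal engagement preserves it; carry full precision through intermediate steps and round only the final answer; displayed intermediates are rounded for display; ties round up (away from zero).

recognized (one external pair, fixed centres): single-mesh tooth geometry, m = 4.235, N1 = 36, N2 = 74
base radii: r_b1 = 70.773533, r_b2 = 145.478928
tip radii: r_a1 = 82.057360, r_a2 = 159.591740
inv(α') = inv(21.810°) + 2·(+0.376-0.316)·tan α/(36+74) = 0.01995418  ⇒  α' = 21.96497°
a' = a·cos α / cos α' = 232.9250·cos 21.810°/cos 21.96497° = 233.178243
action lengths: √(r_a1²−r_b1²) = 41.527309, √(r_a2²−r_b2²) = 65.615585
base pitch p_b = π·m·cos α = 12.352312
CR = (41.527309 + 65.615585 − 233.178243·sin 21.96497°)/12.352312 = 1.613056
contact ratio ≈ 1.6131

1.6131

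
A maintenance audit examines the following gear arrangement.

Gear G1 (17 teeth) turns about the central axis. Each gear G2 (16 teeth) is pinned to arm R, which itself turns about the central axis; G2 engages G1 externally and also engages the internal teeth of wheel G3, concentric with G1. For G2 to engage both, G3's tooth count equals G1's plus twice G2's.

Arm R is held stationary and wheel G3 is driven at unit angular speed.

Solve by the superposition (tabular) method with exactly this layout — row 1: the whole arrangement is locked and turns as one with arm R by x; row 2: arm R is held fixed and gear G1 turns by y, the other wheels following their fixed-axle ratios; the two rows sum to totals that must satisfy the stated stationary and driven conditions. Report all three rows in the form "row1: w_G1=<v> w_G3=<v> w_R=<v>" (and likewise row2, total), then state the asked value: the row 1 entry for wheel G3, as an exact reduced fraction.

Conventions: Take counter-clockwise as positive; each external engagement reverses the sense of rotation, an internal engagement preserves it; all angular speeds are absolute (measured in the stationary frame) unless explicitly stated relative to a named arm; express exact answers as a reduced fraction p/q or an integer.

planetary set (17T centre, 16T on arm, 49T internal) — Willis relation
superposition row 1 [locked train]: every member turns x
row 2 — arm fixed, fixed-axis ratios: sun y, ring −(17/49)·y, arm 0
boundary: total ω_arm = x = 0 and total ω_ring = x − (17/49)·y = 1  ⇒  y = -49/17, x = 0
row 2 ring = −(17/49)·(-49/17) = 1
totals (row 1 + row 2): sun 0 + (-49/17) = -49/17, ring 0 + 1 = 1, arm 0 + 0 = 0
asked cell (row1, ring) = 0

row1: w_G1=0 w_G3=0 w_R=0
row2: w_G1=-49/17 w_G3=1 w_R=0
total: w_G1=-49/17 w_G3=1 w_R=0
asked value: 0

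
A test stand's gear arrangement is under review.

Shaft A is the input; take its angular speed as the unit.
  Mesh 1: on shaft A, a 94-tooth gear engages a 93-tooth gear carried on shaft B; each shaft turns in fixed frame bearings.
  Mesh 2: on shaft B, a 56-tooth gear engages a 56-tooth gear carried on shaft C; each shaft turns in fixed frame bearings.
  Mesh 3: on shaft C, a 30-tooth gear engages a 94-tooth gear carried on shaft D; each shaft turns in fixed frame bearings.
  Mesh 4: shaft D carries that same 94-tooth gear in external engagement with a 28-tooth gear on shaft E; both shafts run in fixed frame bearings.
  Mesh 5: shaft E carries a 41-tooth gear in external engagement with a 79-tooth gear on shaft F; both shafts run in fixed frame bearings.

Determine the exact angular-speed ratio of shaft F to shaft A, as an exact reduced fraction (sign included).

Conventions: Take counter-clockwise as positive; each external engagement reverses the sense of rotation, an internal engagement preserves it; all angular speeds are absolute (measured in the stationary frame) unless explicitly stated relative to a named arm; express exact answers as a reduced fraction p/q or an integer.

class = fixed-axis compound train [5 meshes; 5 ratios multiply, 5 sense flips]
mesh 1 [94T→93T]: running ratio 94/93, sense −
mesh 2 [56T→56T]: running ratio 94/93, sense +
mesh 3 [30T→94T]: running ratio 10/31, sense −
mesh 4 [94T→28T]: running ratio 235/217, sense +
mesh 5 [41T→79T]: running ratio 9635/17143, sense −
ω_out/ω_in = -9635/17143

-9635/17143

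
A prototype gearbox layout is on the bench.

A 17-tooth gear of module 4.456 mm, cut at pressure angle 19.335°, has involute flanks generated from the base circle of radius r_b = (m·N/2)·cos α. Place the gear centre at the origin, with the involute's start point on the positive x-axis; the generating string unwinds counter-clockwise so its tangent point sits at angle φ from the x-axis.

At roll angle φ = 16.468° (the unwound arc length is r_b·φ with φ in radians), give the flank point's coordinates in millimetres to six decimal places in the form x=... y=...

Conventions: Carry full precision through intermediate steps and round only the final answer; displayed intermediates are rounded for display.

class = single-mesh tooth geometry [base-circle involute, m = 4.456, 17T]
pitch radius r_p = m·N/2 = 4.456·17/2 = 37.876000
base radius r_b = r_p·cos α = 37.876000·cos 19.335° = 35.739751
roll angle φ = 16.468° = 0.28742082 rad
x = r_b·(cos φ + φ·sin φ) = 37.185646
y = r_b·(sin φ − φ·cos φ) = 0.280539

x=37.185646 y=0.280539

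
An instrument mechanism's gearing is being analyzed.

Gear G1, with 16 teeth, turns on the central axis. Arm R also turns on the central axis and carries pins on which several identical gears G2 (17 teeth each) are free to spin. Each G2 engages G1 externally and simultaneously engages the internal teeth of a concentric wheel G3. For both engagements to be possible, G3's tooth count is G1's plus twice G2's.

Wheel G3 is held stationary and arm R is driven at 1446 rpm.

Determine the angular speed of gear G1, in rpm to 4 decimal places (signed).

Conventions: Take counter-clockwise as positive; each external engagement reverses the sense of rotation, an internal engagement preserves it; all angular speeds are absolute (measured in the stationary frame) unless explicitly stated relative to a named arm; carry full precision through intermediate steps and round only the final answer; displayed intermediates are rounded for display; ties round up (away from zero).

+5964.7500 rpm

topology: planetary set — G1 16T / G2 17T / G3 50T, arm = carrier (Willis)
normalise by the input: solve with ω_arm = 1, then scale by 1446 rpm
ring teeth: 16 + 2·17 = 50
16(ω_sun−ω_arm) = −50(ω_ring−ω_arm),  ω_ring = 0, ω_arm = 1
ω_sun = 1 − (50/16)(0−1) = 33/8
scale: ω_sun = 33/8 × 1446 rpm = +5964.7500 rpm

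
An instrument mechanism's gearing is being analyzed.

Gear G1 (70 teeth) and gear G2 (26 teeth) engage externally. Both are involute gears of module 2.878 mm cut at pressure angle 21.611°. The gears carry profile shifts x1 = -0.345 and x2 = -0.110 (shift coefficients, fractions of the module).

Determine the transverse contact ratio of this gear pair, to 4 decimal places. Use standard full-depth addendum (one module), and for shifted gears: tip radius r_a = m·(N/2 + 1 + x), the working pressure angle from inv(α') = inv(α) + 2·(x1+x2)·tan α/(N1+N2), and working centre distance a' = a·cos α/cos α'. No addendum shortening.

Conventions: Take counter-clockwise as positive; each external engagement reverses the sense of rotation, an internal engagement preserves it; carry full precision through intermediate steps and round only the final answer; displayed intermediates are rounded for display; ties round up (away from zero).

1.7330

recognized (one external pair, fixed centres): single-mesh tooth geometry, m = 2.878, N1 = 70, N2 = 26
base radii: r_b1 = 93.649265, r_b2 = 34.784013
tip radii: r_a1 = 102.615090, r_a2 = 39.975420
inv(α') = inv(21.611°) + 2·(-0.345-0.110)·tan α/(70+26) = 0.01521183  ⇒  α' = 20.13202°
a' = a·cos α / cos α' = 138.1440·cos 21.611°/cos 20.13202° = 136.790924
action lengths: √(r_a1²−r_b1²) = 41.948444, √(r_a2²−r_b2²) = 19.700423
base pitch p_b = π·m·cos α = 8.405938
CR = (41.948444 + 19.700423 − 136.790924·sin 20.13202°)/8.405938 = 1.733007
contact ratio ≈ 1.7330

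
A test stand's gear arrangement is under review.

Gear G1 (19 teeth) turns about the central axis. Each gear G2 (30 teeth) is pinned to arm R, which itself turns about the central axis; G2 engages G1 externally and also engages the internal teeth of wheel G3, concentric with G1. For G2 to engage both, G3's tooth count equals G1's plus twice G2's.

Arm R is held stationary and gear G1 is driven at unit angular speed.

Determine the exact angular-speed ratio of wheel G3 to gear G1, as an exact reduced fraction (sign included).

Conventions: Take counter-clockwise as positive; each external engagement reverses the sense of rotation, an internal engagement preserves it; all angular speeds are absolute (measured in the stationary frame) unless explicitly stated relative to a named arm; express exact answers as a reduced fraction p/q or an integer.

class = planetary set [G3 = 19+2·30 = 79; Willis about the carrier]
ring teeth: 19 + 2·30 = 79
19(ω_sun−ω_arm) = −79(ω_ring−ω_arm),  ω_arm = 0, ω_sun = 1
ω_ring = 0 − (19/79)(1−0) = -19/79
ω_out/ω_in = -19/79

-19/79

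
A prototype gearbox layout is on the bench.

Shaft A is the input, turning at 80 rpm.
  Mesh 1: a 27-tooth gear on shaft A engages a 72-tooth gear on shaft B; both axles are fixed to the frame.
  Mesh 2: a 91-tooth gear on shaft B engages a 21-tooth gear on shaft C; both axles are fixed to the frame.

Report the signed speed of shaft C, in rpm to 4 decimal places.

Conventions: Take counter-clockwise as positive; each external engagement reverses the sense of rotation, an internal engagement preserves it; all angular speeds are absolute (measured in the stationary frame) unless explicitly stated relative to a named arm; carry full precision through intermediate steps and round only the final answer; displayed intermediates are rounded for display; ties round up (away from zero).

2-mesh fixed-axis compound train (all bearings frame-fixed)
mesh 1 [27T→72T]: ω = 80.0000×27/72 = 30.0000 rpm, sense flips to −
mesh 2 [91T→21T]: ω = 30.0000×91/21 = 130.0000 rpm, sense flips to +
signed output speed = +130.0000 rpm

+130.0000 rpm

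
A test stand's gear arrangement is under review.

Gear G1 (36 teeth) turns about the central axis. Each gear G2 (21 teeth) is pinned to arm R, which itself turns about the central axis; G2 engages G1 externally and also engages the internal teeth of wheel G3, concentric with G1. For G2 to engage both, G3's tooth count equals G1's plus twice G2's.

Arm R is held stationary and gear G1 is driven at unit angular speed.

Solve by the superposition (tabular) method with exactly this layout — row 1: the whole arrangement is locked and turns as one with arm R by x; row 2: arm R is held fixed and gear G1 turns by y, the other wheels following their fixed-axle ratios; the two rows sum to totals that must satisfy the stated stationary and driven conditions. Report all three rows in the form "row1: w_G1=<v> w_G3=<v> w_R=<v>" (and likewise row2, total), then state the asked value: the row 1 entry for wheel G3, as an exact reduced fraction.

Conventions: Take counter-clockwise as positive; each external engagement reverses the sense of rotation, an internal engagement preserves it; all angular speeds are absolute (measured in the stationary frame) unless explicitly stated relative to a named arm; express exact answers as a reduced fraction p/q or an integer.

row1: w_G1=0 w_G3=0 w_R=0
row2: w_G1=1 w_G3=-6/13 w_R=0
total: w_G1=1 w_G3=-6/13 w_R=0
asked value: 0

class = planetary set [G3 = 36+2·21 = 78; Willis about the carrier]
row 1 (train locked, turned with arm): all members turn x
superposition row 2 [arm held]: sun y, ring −(36/78)·y, arm 0
boundary: total ω_arm = x = 0 and total ω_sun = x + y = 1  ⇒  y = 1, x = 0
row 2 ring = −(36/78)·1 = -6/13
totals (row 1 + row 2): sun 0 + 1 = 1, ring 0 + (-6/13) = -6/13, arm 0 + 0 = 0
asked cell (row1, ring) = 0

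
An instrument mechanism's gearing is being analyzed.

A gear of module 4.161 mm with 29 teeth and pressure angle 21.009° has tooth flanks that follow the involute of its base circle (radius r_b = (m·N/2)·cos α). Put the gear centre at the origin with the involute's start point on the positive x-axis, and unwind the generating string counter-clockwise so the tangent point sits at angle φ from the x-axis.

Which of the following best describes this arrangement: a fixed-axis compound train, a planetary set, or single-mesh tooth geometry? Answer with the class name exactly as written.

single-mesh tooth geometry

single-mesh involute tooth geometry (29T wheel at module 4.161)
classification: single-mesh tooth geometry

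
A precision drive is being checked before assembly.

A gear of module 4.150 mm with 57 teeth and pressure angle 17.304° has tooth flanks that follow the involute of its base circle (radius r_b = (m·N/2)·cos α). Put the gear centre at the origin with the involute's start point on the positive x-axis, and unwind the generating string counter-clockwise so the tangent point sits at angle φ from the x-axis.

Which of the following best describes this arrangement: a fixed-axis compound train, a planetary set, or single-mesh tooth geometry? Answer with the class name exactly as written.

single-mesh involute tooth geometry (57T wheel at module 4.150)
classification: single-mesh tooth geometry

single-mesh tooth geometry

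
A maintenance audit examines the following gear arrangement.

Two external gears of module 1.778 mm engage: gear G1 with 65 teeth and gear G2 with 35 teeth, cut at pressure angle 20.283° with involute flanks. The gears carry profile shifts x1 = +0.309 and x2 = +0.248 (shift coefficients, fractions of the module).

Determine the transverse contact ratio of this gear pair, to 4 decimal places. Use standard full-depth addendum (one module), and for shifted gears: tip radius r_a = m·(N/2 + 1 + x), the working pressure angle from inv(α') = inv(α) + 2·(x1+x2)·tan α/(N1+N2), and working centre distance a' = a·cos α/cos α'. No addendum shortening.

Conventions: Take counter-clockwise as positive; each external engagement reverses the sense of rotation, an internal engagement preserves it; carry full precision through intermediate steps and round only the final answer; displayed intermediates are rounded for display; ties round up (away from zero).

topology: single-mesh involute geometry — m = 1.778, 65T/35T pair
base radii: r_b1 = 54.201858, r_b2 = 29.185616
tip radii: r_a1 = 60.112402, r_a2 = 33.333944
inv(α') = inv(20.283°) + 2·(+0.309+0.248)·tan α/(65+35) = 0.01968589  ⇒  α' = 21.87002°
a' = a·cos α / cos α' = 88.9000·cos 20.283°/cos 21.87002° = 89.854162
action lengths: √(r_a1²−r_b1²) = 25.993450, √(r_a2²−r_b2²) = 16.104399
base pitch p_b = π·m·cos α = 5.239390
CR = (25.993450 + 16.104399 − 89.854162·sin 21.87002°)/5.239390 = 1.646561
contact ratio ≈ 1.6466

1.6466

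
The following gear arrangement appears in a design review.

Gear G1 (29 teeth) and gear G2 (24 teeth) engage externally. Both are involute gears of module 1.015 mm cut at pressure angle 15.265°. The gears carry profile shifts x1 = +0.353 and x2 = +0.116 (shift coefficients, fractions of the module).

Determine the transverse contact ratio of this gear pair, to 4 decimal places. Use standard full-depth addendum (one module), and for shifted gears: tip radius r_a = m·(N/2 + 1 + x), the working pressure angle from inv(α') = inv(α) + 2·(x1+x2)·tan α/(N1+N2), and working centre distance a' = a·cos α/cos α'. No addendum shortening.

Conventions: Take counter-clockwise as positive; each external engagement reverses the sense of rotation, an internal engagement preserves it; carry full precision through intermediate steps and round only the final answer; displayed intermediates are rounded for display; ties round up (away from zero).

1.7062

single-mesh involute tooth geometry (29T engaging 24T at module 1.015)
base radii: r_b1 = 14.198243, r_b2 = 11.750270
tip radii: r_a1 = 16.090795, r_a2 = 13.312740
inv(α') = inv(15.265°) + 2·(+0.353+0.116)·tan α/(29+24) = 0.01131810  ⇒  α' = 18.29736°
a' = a·cos α / cos α' = 26.8975·cos 15.265°/cos 18.29736° = 27.330338
action lengths: √(r_a1²−r_b1²) = 7.571233, √(r_a2²−r_b2²) = 6.257810
base pitch p_b = π·m·cos α = 3.076214
CR = (7.571233 + 6.257810 − 27.330338·sin 18.29736°)/3.076214 = 1.706226
contact ratio ≈ 1.7062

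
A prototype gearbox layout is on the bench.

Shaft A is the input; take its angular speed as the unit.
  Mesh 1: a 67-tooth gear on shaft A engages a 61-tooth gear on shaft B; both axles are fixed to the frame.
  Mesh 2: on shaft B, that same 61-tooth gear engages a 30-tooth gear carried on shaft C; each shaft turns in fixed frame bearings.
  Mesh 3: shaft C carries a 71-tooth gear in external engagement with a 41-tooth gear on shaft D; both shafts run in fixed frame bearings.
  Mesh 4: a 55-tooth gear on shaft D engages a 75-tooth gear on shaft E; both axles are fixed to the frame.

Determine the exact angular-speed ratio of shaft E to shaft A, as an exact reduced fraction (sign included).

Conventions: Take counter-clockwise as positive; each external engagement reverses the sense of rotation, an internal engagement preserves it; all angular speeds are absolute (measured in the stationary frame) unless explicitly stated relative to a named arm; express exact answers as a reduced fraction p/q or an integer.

class = fixed-axis compound train [4 meshes; 4 ratios multiply, 4 sense flips]
mesh 1 [67T→61T]: running ratio 67/61, sense −
mesh 2 [61T→30T]: running ratio 67/30, sense +
mesh 3 [71T→41T]: running ratio 4757/1230, sense −
mesh 4 [55T→75T]: running ratio 52327/18450, sense +
ω_out/ω_in = 52327/18450

52327/18450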